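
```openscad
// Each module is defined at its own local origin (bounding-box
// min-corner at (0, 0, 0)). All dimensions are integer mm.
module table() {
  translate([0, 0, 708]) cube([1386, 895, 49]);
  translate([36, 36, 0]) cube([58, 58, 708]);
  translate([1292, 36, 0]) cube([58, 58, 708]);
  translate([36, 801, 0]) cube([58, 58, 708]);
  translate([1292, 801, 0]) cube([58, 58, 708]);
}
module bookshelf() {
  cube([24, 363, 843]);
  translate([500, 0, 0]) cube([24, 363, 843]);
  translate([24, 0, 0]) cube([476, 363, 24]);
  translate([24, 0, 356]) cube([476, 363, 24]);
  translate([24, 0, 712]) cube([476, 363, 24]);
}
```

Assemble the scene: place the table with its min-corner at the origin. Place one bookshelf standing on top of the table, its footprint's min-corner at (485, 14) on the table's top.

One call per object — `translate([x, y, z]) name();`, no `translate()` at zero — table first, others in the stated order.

table();
translate([485, 14, 757]) bookshelf();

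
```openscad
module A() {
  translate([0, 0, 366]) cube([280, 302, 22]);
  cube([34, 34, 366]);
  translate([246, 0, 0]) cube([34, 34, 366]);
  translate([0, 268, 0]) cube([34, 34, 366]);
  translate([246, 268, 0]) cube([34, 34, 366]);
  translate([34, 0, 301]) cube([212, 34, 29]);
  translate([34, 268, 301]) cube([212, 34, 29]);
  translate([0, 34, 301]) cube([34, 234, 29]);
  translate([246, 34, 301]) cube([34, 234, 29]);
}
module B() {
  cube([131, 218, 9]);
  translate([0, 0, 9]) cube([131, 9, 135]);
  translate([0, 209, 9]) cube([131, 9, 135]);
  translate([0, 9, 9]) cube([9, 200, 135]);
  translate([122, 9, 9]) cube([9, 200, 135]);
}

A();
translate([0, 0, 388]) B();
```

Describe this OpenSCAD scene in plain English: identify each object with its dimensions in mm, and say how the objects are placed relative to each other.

A is a simple wooden stool: a rectangular seat 280 mm (x) by 302 mm (y), 22 mm thick, top face at z = 388 mm, on four square legs, each 34×34 mm in cross-section. The legs rest on z = 0, each flush with a corner of the seat. Four stretchers, 34 mm wide and 29 mm tall, connect adjacent legs with their undersides at z = 301 mm, each running between the inner faces of the legs it joins and aligned with the legs' outer faces on the other axis.

B is an open-topped rectangular box: outside dimensions 131×218×144 mm, with a uniform wall and base thickness of 9 mm. The base is a full 131×218 slab on the floor; four walls sit on top of the base. The front and back walls (the −y and +y sides) span the full width; the two side walls fit between them.

The open box is on top of the stool.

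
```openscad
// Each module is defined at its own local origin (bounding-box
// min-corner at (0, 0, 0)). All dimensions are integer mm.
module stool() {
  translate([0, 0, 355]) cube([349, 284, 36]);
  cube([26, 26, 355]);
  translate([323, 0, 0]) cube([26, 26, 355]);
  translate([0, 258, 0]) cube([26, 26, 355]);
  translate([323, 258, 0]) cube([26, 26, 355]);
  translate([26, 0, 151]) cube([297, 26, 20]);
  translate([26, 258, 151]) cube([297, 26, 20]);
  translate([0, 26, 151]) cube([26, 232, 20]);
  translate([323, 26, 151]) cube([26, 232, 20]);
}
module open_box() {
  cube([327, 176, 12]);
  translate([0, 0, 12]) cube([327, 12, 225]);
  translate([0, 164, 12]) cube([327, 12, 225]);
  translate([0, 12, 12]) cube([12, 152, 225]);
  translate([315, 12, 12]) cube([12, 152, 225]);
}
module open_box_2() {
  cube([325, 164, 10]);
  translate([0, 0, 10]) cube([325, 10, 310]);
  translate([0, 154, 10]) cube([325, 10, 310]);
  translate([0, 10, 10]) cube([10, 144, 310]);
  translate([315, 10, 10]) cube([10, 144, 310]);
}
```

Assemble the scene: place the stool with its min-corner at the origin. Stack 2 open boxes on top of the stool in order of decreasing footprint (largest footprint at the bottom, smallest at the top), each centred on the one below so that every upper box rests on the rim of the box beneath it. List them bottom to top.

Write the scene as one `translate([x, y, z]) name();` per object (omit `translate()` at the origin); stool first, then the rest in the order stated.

stool();
translate([11, 54, 391]) open_box();
translate([12, 60, 628]) open_box_2();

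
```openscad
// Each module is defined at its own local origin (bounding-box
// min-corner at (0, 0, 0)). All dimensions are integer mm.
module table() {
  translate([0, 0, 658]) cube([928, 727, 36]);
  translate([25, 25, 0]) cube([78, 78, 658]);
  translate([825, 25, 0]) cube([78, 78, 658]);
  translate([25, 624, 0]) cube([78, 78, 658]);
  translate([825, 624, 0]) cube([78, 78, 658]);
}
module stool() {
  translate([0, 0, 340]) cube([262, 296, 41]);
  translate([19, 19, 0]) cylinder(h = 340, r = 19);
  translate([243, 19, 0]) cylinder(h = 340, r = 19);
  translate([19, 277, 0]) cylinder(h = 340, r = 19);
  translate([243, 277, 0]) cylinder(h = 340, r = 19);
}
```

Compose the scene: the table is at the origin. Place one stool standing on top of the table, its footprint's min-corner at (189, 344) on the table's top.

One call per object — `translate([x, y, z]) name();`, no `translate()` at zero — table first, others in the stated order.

table();
translate([189, 344, 694]) stool();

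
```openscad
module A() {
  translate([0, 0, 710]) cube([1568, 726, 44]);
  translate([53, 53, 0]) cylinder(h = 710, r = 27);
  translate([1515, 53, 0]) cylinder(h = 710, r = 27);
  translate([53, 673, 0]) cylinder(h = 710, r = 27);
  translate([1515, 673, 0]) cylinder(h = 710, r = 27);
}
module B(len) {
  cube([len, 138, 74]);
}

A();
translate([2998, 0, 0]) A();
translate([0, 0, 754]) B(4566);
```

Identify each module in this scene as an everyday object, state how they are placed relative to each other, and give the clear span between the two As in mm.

Second table starts at x = 2998; first ends at x = 1568; clear span = 2998 − 1568 = 1430 mm.

A is a table. B is a beam. A beam spans the tops of two tables. The clear span between the two tables is 1430 mm.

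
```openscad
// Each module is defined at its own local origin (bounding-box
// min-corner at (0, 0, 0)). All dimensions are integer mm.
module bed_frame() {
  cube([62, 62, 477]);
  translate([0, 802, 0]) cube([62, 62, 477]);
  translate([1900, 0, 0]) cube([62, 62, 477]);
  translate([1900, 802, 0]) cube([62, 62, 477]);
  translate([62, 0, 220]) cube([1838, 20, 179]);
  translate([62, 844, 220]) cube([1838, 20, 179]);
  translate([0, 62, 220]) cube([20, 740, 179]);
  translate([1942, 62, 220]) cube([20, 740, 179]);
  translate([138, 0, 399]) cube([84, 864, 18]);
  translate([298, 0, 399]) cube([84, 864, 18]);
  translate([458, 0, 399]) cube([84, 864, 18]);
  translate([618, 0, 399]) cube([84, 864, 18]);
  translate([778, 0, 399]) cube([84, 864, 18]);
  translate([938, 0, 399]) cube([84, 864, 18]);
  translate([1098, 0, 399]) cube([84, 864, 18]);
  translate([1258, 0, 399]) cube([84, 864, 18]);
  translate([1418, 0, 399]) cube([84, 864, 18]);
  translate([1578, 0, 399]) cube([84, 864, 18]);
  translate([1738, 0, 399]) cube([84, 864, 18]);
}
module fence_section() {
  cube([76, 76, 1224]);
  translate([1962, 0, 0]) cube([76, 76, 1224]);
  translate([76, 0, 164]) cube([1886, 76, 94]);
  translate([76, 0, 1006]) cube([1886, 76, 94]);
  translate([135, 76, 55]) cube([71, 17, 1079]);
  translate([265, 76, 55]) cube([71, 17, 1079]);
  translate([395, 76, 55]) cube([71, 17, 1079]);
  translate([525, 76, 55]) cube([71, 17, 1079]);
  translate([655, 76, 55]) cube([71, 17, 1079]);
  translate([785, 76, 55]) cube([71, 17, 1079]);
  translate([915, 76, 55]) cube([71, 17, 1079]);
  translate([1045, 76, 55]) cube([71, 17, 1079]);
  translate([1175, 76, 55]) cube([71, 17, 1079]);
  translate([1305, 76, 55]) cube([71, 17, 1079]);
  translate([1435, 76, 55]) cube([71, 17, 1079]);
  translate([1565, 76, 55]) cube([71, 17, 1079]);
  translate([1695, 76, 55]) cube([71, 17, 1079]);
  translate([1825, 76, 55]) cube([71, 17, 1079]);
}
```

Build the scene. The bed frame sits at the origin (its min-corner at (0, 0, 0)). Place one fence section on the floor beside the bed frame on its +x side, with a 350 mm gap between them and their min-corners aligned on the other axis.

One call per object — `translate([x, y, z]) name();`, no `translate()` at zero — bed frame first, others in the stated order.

bed_frame();
translate([2312, 0, 0]) fence_section();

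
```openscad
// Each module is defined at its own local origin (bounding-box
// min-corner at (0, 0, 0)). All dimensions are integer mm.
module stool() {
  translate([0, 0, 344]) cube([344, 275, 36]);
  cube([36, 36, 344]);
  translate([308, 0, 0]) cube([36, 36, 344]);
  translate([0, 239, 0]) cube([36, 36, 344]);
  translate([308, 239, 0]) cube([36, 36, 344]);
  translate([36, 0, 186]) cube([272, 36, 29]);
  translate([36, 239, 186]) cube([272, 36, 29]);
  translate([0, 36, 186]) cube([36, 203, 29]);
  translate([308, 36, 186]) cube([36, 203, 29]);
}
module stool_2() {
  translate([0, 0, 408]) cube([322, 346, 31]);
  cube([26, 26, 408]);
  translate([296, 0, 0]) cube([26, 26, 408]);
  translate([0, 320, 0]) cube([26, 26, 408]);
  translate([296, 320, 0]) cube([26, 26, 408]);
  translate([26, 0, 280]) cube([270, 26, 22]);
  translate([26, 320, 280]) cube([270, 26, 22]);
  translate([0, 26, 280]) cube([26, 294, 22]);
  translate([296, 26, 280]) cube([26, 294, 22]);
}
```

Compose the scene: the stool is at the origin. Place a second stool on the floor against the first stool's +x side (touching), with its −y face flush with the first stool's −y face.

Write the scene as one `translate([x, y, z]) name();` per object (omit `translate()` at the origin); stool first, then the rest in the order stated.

stool();
translate([344, 0, 0]) stool_2();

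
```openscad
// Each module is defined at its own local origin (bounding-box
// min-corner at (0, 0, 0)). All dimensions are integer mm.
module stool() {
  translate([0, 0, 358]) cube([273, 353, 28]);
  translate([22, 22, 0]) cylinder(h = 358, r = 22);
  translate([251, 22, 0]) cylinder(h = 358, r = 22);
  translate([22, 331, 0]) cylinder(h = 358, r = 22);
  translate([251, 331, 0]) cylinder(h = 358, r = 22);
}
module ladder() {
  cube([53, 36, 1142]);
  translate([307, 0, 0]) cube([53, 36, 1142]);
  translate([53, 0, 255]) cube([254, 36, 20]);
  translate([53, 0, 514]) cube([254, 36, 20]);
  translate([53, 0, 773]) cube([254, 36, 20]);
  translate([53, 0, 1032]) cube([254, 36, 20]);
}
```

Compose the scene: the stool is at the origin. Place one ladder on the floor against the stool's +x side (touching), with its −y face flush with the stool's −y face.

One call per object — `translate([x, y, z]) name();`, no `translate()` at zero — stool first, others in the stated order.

stool();
translate([273, 0, 0]) ladder();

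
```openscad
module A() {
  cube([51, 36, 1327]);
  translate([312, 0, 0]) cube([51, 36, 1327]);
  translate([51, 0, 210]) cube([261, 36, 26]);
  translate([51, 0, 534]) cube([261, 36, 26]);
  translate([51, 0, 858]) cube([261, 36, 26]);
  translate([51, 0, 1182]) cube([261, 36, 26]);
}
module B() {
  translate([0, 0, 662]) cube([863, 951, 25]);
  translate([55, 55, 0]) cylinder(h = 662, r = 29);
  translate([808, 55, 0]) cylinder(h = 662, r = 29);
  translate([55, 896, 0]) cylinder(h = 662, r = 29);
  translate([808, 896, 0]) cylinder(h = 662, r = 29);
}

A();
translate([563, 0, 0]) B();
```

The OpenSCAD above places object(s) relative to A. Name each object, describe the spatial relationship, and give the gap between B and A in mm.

The table's nearest face is 200 mm from the ladder's +x face.

A is a ladder. B is a table. The table is on the floor beside the ladder on its +x side. The gap between the table and the ladder is 200 mm.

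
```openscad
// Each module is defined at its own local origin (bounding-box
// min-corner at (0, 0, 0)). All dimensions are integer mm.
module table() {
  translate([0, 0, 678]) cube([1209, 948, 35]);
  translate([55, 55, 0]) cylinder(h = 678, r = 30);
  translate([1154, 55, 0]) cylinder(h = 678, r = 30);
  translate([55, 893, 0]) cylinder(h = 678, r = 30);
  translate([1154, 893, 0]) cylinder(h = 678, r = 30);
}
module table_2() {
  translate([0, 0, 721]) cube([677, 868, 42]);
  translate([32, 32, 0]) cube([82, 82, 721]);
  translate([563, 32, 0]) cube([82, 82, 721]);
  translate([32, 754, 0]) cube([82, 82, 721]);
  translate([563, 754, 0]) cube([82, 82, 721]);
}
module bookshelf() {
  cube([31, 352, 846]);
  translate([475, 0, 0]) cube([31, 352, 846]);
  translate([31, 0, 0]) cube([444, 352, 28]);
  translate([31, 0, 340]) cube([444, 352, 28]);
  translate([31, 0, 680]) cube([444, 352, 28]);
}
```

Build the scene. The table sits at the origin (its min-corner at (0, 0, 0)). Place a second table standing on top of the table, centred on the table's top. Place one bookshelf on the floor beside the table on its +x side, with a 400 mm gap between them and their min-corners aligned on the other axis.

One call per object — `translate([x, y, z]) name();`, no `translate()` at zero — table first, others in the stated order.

table();
translate([266, 40, 713]) table_2();
translate([1609, 0, 0]) bookshelf();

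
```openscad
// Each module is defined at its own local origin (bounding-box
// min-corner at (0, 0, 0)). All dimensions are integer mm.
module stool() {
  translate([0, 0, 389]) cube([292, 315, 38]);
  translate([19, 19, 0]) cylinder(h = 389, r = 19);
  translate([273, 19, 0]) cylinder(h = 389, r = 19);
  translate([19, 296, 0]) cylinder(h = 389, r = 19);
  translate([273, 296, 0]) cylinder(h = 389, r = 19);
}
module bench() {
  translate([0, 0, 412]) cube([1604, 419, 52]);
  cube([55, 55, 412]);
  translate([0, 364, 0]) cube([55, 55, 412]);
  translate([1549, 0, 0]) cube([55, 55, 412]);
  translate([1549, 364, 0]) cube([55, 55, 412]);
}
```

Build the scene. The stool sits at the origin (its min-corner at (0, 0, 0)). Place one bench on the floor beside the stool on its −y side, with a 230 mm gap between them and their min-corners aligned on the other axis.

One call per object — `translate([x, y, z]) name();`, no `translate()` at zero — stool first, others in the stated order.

stool();
translate([0, -649, 0]) bench();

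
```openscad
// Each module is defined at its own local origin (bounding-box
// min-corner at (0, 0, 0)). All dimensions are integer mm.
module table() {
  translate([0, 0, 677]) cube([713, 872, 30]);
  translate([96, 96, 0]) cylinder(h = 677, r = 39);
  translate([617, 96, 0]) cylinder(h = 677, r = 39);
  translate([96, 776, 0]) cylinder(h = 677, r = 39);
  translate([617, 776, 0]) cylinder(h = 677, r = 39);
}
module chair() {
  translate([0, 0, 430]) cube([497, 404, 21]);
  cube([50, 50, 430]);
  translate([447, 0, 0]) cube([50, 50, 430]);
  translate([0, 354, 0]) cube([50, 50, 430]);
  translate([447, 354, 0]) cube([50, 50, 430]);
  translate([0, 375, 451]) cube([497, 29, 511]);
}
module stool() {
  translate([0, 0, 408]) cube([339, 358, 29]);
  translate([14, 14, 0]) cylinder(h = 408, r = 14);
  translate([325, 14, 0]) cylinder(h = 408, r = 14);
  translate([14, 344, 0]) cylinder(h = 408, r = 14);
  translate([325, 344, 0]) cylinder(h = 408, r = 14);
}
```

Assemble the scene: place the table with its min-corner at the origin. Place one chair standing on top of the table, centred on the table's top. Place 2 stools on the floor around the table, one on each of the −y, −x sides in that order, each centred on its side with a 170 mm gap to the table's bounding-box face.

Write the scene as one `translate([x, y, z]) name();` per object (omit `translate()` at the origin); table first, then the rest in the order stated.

table();
translate([108, 234, 707]) chair();
translate([187, -528, 0]) stool();
translate([-509, 257, 0]) stool();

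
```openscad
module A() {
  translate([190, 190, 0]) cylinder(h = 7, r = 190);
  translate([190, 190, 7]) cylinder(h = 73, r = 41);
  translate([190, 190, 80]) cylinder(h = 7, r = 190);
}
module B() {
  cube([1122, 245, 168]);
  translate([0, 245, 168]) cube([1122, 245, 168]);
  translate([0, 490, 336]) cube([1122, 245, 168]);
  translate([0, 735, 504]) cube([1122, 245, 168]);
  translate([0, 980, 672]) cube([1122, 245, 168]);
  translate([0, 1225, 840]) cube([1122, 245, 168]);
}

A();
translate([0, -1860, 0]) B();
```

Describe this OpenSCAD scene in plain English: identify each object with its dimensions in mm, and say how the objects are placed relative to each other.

A is a spool: two coaxial disc flanges of radius 190 mm and thickness 7 mm, joined by a core cylinder of radius 41 mm and height 73 mm. The lower flange rests on z = 0 and the three cylinders share a vertical axis.

B is a run of 6 identical solid stair steps. Each tread is 1122×245 mm and each step block is 168 mm high. Step 1 rests on the floor; step k is offset from step 1 by (k−1)×245 mm in y and (k−1)×168 mm in z.

The staircase is on the floor beside the spool on its −y side.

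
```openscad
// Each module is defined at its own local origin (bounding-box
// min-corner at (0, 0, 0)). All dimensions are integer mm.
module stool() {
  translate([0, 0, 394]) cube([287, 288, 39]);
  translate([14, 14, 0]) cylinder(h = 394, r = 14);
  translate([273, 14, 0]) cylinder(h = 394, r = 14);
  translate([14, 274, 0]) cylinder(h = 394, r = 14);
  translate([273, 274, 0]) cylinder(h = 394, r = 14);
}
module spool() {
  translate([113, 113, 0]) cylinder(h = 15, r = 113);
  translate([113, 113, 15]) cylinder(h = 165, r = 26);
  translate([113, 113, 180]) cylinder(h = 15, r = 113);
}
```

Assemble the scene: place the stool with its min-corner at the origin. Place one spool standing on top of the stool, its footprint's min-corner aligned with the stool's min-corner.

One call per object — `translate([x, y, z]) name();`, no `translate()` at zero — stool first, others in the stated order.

stool();
translate([0, 0, 433]) spool();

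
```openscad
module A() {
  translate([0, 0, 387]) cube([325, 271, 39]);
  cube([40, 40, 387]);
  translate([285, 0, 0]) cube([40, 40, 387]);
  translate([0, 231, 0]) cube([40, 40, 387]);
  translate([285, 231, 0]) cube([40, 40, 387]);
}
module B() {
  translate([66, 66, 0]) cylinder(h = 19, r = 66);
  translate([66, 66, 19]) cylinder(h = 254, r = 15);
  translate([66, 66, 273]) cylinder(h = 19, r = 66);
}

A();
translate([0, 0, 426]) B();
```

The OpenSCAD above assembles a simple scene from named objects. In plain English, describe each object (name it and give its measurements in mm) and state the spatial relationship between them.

A is a four-legged stool. The seat is a 325×271×39 mm slab whose top surface is at z = 426 mm; four square legs, each 40×40 mm in cross-section, run from the floor (z = 0) to the underside of the seat, each flush with a corner of the seat.

B is a spool: two coaxial disc flanges of radius 66 mm and thickness 19 mm, joined by a core cylinder of radius 15 mm and height 254 mm. The lower flange rests on z = 0 and the three cylinders share a vertical axis.

The spool is on top of the stool.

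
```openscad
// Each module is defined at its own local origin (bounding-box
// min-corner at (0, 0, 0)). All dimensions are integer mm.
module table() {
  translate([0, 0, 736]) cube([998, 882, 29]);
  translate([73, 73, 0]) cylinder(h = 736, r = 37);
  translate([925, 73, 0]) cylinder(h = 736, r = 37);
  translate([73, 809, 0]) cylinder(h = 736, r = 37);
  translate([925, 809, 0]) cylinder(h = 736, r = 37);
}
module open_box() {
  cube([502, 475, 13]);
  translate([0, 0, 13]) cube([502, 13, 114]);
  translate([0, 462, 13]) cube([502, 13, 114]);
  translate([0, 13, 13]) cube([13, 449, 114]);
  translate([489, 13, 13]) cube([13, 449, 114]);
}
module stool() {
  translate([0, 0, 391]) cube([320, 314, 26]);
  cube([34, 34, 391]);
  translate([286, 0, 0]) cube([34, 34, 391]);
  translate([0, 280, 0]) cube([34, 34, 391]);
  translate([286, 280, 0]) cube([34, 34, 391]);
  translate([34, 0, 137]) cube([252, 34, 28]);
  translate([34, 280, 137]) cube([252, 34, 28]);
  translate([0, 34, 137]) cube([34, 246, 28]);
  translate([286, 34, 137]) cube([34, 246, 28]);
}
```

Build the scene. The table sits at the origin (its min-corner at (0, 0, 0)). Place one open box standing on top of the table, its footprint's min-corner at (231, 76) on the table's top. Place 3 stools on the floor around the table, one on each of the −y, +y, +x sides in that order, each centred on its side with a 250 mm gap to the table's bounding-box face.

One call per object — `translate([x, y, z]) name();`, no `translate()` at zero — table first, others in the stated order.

table();
translate([231, 76, 765]) open_box();
translate([339, -564, 0]) stool();
translate([339, 1132, 0]) stool();
translate([1248, 284, 0]) stool();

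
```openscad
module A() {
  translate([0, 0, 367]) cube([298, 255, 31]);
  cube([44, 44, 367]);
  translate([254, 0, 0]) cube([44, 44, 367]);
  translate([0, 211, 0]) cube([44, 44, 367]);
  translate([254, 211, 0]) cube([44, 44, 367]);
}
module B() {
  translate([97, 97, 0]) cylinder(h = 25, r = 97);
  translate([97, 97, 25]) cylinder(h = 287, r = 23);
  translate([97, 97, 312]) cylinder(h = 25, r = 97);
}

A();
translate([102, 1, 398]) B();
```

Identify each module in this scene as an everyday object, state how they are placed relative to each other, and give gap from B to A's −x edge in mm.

The spool's min-x is at 102; the stool's min-x is 0; gap = 102 mm.

A is a stool. B is a spool. The spool is on top of the stool. The gap from the spool to the stool's −x edge is 102 mm.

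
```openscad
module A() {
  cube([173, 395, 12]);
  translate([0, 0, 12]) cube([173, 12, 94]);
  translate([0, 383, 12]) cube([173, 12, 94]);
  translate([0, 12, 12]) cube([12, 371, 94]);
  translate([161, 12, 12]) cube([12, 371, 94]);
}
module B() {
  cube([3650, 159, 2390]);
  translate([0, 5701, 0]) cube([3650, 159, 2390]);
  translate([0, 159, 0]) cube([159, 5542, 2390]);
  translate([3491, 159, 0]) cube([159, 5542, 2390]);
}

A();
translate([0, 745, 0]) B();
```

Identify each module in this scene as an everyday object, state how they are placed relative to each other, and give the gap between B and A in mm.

A is an open box. B is a house frame. The house frame is on the floor beside the open box on its +y side. The gap between the house frame and the open box is 350 mm.

The house frame's nearest face is 350 mm from the open box's +y face.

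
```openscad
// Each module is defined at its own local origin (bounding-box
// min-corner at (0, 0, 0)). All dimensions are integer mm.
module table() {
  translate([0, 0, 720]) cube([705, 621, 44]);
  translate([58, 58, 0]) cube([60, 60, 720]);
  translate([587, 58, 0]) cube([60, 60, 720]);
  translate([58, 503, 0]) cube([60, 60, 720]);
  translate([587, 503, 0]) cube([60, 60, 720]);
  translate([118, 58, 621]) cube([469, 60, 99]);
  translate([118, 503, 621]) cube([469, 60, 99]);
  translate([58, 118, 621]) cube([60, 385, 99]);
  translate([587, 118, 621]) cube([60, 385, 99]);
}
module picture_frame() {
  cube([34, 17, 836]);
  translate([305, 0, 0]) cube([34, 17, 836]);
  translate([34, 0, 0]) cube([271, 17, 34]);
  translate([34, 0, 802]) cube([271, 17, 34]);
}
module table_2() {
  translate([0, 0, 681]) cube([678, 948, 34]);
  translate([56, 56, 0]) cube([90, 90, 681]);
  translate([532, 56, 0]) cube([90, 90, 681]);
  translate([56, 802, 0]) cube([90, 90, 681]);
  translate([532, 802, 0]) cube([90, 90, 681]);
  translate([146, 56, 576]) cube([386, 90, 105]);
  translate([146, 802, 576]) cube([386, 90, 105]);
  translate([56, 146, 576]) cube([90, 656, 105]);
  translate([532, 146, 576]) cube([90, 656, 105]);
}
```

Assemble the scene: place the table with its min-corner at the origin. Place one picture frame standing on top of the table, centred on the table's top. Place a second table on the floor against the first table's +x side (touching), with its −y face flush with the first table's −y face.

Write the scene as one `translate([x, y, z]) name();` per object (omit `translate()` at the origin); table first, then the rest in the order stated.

table();
translate([183, 302, 764]) picture_frame();
translate([705, 0, 0]) table_2();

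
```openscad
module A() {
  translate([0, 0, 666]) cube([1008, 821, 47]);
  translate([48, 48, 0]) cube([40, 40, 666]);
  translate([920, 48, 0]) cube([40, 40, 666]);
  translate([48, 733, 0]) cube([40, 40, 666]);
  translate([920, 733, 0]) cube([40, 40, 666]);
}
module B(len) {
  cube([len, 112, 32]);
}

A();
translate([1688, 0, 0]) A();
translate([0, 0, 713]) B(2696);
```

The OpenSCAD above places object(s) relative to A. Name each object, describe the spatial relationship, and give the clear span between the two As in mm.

A is a table. B is a beam. A beam spans the tops of two tables. The clear span between the two tables is 680 mm.

Second table starts at x = 1688; first ends at x = 1008; clear span = 1688 − 1008 = 680 mm.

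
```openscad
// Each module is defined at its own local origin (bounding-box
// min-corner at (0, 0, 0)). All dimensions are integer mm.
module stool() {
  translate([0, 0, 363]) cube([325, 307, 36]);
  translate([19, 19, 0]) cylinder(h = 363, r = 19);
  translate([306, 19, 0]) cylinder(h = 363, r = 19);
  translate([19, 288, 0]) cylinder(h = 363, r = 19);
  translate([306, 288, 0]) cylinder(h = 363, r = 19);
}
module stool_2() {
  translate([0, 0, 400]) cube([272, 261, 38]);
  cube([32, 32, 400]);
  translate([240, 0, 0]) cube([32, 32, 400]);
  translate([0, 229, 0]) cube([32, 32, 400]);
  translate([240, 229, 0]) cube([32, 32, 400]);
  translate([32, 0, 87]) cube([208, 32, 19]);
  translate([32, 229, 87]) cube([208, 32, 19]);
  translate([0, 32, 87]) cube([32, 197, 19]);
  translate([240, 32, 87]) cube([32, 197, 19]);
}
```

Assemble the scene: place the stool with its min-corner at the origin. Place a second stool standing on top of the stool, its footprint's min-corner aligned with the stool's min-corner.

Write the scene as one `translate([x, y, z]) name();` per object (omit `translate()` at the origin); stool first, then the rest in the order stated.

stool();
translate([0, 0, 399]) stool_2();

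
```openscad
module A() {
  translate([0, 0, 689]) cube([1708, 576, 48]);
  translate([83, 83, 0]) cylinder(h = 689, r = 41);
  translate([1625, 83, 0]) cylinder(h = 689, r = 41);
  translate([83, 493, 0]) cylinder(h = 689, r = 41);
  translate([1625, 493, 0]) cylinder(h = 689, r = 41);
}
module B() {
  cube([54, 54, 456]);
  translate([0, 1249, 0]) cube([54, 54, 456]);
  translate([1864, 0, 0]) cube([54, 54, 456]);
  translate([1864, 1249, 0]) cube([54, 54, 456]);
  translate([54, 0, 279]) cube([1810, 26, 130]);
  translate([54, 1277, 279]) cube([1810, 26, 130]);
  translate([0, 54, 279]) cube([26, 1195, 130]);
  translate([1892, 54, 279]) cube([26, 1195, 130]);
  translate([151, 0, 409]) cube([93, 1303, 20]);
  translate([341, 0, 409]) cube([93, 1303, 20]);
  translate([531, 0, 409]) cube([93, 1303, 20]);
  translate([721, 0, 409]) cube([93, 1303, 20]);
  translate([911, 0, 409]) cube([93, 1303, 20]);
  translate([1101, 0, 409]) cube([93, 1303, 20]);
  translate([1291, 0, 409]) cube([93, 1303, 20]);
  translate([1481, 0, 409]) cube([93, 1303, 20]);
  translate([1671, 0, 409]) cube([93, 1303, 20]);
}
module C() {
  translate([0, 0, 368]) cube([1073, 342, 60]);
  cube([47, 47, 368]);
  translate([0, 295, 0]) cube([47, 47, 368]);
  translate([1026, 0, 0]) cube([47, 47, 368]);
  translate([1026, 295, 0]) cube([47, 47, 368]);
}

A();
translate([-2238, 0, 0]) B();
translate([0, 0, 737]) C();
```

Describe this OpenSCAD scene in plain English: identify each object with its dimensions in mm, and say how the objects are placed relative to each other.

A is a table: top 1708 mm (x) × 576 mm (y), 48 mm thick, upper face at z = 737 mm, on four round legs of 82 mm diameter, each leg's bounding box inset 42 mm from the nearest pair of top edges, running from z = 0 to the bottom of the top.

B is a bed frame 1918 mm long (x) by 1303 mm wide (y). Four 54×54 mm corner posts, 456 mm tall, at the corners of the footprint. Four rails of 26 mm thickness and 130 mm height run between adjacent posts with their undersides at z = 279 mm, their outer faces flush with the outside of the frame (the two x-running rails run between the posts' inner faces; the two y-running rails run between the posts' inner faces). 9 slats, each 93 mm wide (x) and 20 mm thick, lie across the top of the two x-running rails, running the full 1303 mm width of the frame in y; the slats are evenly spaced along x between the inner faces of the end posts with equal gaps (rounded down to the nearest mm) at the −x end and between each pair — any rounding remainder accumulates at the +x end.

C is a bench: a 1073×342 mm seat slab, 60 mm thick, top at z = 428 mm, on four 47×47 mm square legs flush with the seat corners and standing on z = 0.

The bed frame is on the floor beside the table on its −x side. The bench is on top of the table.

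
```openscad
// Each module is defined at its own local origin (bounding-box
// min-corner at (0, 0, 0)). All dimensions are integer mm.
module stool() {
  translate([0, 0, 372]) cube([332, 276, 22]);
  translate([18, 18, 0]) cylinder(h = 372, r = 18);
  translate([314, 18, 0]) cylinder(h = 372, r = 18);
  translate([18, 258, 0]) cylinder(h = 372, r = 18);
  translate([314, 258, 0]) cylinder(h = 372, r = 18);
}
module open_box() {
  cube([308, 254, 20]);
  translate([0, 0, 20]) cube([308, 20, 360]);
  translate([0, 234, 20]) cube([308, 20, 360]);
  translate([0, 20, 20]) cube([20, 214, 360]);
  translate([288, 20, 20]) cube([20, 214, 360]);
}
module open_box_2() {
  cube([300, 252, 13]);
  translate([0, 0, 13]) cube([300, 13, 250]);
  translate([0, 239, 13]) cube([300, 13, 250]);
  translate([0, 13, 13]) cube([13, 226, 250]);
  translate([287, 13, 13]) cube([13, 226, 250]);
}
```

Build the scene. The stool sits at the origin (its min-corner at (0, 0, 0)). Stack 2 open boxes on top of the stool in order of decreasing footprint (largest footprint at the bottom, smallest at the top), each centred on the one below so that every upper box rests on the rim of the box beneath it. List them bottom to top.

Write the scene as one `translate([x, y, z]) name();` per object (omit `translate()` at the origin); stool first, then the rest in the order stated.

stool();
translate([12, 11, 394]) open_box();
translate([16, 12, 774]) open_box_2();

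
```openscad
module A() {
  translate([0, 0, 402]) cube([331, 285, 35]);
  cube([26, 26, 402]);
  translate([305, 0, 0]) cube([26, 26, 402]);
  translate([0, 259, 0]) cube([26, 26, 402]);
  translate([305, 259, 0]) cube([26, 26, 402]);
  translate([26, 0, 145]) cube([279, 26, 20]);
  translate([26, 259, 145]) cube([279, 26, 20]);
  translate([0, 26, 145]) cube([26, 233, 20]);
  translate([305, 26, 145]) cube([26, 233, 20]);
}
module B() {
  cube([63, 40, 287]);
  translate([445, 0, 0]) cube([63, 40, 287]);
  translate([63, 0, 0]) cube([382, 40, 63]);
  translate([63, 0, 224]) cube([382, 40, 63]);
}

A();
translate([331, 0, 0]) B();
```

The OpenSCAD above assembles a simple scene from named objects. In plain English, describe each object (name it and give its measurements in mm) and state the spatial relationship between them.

A is a four-legged stool. The seat is a 331×285×35 mm slab whose top surface is at z = 437 mm; four square legs, each 26×26 mm in cross-section, run from the floor (z = 0) to the underside of the seat, each flush with a corner of the seat. Four stretchers, 26 mm wide and 20 mm tall, connect adjacent legs with their undersides at z = 145 mm, each running between the inner faces of the legs it joins and aligned with the legs' outer faces on the other axis.

B is a rectangular picture frame lying in the x–z plane (depth along y). The opening is 382 mm wide (x) by 161 mm tall (z), surrounded by a border 63 mm wide on all four sides. The frame is 40 mm deep and is made of two full-height vertical stiles with two horizontal rails fitted between them.

The picture frame is against the stool's +x side, with their −y faces flush.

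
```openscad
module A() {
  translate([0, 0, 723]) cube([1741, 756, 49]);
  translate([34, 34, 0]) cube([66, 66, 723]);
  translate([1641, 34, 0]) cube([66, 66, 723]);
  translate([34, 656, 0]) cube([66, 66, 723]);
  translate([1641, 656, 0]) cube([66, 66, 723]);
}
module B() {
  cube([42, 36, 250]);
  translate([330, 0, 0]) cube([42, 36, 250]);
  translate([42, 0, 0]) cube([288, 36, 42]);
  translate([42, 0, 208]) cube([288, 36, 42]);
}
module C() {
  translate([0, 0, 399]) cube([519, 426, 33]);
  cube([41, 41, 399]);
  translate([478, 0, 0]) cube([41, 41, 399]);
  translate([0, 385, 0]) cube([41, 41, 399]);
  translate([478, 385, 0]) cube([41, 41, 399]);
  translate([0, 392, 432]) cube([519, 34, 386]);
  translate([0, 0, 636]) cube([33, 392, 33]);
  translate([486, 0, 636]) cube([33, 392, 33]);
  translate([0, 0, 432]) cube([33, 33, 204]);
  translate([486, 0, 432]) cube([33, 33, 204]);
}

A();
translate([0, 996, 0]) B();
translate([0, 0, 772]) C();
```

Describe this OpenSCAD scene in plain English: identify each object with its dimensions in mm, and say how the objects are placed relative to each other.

A is a table: top 1741 mm (x) × 756 mm (y), 49 mm thick, upper face at z = 772 mm, on four 66×66 mm square legs, each inset 34 mm from the nearest pair of top edges, running from z = 0 to the bottom of the top.

B is a picture frame with a 288×166 mm rectangular opening (x by z) and a uniform 42 mm border on every side. Frame depth is 36 mm along y. It is built from two vertical stiles running the full outside height and two horizontal rails spanning the gap between the stiles.

C is a chair. The seat is a 519×426×33 mm slab with its top at z = 432 mm, on four 41×41 mm corner legs (flush with the seat edges, standing on z = 0). A flat backrest 34 mm thick, 386 mm tall, spans the full seat width and rises from the seat top along its +y edge, rear face flush with the rear of the seat. Two armrests of 33×33 mm section run along each side from the seat's front edge to the front of the backrest, top faces 237 mm above the seat top and outer faces flush with the seat's x-edges; a 33×33 mm post under the front of each armrest stands on the seat at the front corner.

The picture frame is on the floor beside the table on its +y side. The chair is on top of the table.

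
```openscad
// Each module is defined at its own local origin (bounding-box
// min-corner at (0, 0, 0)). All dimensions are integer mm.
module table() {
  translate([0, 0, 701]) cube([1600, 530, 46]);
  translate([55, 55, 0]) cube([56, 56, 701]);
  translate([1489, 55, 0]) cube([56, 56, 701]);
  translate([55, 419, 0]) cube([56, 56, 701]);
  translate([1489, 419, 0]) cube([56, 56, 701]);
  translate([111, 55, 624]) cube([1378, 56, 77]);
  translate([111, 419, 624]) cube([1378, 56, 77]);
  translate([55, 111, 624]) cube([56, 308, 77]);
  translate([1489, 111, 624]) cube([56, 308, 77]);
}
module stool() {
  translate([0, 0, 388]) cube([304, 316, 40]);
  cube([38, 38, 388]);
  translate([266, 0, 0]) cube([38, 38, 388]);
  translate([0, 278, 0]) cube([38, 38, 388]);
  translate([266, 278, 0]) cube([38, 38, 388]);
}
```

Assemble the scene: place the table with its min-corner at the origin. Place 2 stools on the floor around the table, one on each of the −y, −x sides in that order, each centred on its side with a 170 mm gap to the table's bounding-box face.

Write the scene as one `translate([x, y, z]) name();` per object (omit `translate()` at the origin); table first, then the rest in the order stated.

table();
translate([648, -486, 0]) stool();
translate([-474, 107, 0]) stool();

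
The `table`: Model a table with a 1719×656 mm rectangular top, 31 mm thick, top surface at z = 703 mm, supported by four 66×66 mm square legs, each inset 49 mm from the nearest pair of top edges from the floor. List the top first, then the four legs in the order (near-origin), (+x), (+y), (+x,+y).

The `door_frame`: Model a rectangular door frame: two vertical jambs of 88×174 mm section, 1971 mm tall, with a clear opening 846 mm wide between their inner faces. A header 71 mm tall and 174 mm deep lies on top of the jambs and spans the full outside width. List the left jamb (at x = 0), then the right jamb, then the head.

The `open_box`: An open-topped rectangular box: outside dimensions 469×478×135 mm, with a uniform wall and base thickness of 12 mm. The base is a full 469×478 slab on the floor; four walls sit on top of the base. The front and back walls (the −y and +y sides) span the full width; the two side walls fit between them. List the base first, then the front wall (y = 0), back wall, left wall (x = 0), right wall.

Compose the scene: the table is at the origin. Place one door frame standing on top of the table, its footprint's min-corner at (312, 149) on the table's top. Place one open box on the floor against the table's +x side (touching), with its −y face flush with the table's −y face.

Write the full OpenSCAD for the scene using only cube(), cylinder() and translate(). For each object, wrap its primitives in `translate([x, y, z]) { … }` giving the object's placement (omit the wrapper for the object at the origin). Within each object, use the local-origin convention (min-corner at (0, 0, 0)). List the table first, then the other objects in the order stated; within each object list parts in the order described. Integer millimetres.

translate([0, 0, 672]) cube([1719, 656, 31]);
translate([49, 49, 0]) cube([66, 66, 672]);
translate([1604, 49, 0]) cube([66, 66, 672]);
translate([49, 541, 0]) cube([66, 66, 672]);
translate([1604, 541, 0]) cube([66, 66, 672]);
translate([312, 149, 703]) {
  cube([88, 174, 1971]);
  translate([934, 0, 0]) cube([88, 174, 1971]);
  translate([0, 0, 1971]) cube([1022, 174, 71]);
}
translate([1719, 0, 0]) {
  cube([469, 478, 12]);
  translate([0, 0, 12]) cube([469, 12, 123]);
  translate([0, 466, 12]) cube([469, 12, 123]);
  translate([0, 12, 12]) cube([12, 454, 123]);
  translate([457, 12, 12]) cube([12, 454, 123]);
}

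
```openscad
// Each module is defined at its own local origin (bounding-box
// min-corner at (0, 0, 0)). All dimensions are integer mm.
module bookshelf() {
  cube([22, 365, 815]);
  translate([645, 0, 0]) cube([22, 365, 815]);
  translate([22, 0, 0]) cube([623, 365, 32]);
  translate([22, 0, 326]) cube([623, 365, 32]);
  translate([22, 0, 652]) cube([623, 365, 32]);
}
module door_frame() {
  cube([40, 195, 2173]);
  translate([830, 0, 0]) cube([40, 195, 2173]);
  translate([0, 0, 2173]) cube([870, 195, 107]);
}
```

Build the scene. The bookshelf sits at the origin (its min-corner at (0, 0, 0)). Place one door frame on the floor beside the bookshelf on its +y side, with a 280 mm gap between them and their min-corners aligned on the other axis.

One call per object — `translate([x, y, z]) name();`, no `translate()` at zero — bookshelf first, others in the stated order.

bookshelf();
translate([0, 645, 0]) door_frame();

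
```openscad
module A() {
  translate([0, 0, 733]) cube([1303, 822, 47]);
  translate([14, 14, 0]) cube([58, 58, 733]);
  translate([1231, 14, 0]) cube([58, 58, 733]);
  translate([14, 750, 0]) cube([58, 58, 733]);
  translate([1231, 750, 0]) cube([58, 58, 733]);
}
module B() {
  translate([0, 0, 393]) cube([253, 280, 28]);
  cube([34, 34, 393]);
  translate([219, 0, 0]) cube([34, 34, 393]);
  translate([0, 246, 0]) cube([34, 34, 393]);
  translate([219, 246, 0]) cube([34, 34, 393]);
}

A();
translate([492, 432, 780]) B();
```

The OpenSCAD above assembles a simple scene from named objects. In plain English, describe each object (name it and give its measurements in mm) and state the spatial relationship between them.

A is a rectangular dining table. The top is 1303×822×47 mm with its upper surface at z = 780 mm. It stands on four 58×58 mm square legs, each inset 14 mm from the nearest pair of top edges, running from the floor to the underside of the top.

B is a simple wooden stool: a rectangular seat 253 mm (x) by 280 mm (y), 28 mm thick, top face at z = 421 mm, on four square legs, each 34×34 mm in cross-section. The legs rest on z = 0, each flush with a corner of the seat.

The stool is on top of the table.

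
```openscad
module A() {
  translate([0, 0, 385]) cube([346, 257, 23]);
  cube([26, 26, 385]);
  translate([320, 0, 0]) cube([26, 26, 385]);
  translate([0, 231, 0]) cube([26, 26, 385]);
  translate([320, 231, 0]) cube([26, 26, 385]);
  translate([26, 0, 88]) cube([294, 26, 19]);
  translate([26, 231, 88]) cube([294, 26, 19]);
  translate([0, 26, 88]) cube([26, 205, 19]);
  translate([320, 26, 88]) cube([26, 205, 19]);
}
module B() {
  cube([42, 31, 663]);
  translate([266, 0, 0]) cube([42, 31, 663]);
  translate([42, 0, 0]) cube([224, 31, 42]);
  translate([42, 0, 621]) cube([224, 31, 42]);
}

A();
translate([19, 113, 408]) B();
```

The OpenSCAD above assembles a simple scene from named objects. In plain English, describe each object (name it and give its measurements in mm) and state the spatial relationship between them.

A is a four-legged stool. The seat is a 346×257×23 mm slab whose top surface is at z = 408 mm; four square legs, each 26×26 mm in cross-section, run from the floor (z = 0) to the underside of the seat, each flush with a corner of the seat. Four stretchers, 26 mm wide and 19 mm tall, connect adjacent legs with their undersides at z = 88 mm, each running between the inner faces of the legs it joins and aligned with the legs' outer faces on the other axis.

B is a rectangular picture frame lying in the x–z plane (depth along y). The opening is 224 mm wide (x) by 579 mm tall (z), surrounded by a border 42 mm wide on all four sides. The frame is 31 mm deep and is made of two full-height vertical stiles with two horizontal rails fitted between them.

The picture frame is on top of the stool, centred.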